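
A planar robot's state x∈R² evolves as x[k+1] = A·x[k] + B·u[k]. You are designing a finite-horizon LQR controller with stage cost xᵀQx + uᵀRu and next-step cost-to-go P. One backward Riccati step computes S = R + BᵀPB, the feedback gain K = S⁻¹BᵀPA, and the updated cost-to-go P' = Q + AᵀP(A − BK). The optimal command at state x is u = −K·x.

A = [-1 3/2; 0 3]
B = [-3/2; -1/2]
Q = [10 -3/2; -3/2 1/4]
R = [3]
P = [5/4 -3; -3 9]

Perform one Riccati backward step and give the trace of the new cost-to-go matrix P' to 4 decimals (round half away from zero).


BᵀP = [-0.3750 0.0000]
S = R + BᵀPB = [3] + [0.5625] = [3.5625]
BᵀPA = [0.3750 -0.5625]
K = S⁻¹·BᵀPA = [0.1053 -0.1579]
A−BK = [-0.8421 1.2632; 0.0526 2.9211]
AᵀP(A−BK) = [1.2105 7.1842; 7.1842 56.7237]
P' = Q + AᵀP(A−BK) = [11.2105 5.6842; 5.6842 56.9737]
tr(P') = 68.1842

68.1842


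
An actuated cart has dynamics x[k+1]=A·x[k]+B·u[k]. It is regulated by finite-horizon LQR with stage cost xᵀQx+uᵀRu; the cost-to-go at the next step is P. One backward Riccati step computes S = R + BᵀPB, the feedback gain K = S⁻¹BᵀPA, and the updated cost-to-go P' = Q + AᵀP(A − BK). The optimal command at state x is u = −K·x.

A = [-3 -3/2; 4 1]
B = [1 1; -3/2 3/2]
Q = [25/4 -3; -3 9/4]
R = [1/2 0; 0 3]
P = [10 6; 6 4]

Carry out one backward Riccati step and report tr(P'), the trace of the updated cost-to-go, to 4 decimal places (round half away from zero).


12.1462

BᵀP = [1.0000 0.0000; 19.0000 12.0000]
S = R + BᵀPB = [1/2 0; 0 3] + [1.0000 1.0000; 1.0000 37.0000] = [1.5000 1.0000; 1.0000 40.0000]
BᵀPA = [-3.0000 -1.5000; -9.0000 -16.5000]
K = S⁻¹·BᵀPA = [-1.8814 -0.7373; -0.1780 -0.3941]
A−BK = [-0.9407 -0.3686; 1.4449 0.4852]
AᵀP(A−BK) = [2.7542 1.2415; 1.2415 0.8919]
P' = Q + AᵀP(A−BK) = [9.0042 -1.7585; -1.7585 3.1419]
tr(P') = 12.1462


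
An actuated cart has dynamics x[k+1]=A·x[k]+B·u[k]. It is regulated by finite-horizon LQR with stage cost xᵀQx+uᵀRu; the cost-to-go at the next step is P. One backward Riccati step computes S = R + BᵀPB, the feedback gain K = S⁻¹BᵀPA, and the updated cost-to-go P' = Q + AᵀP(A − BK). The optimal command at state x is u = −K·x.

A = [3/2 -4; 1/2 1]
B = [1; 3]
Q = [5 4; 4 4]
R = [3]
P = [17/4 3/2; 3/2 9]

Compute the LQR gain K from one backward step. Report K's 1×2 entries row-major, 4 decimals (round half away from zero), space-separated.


BᵀP = [8.7500 28.5000]
S = R + BᵀPB = [3] + [94.2500] = [97.2500]
BᵀPA = [27.3750 -6.5000]
K = S⁻¹·BᵀPA = [0.2815 -0.0668]
A−BK = [1.2185 -3.9332; -0.3445 1.2005]
AᵀP(A−BK) = [6.3567 -19.9203; -19.9203 64.5656]
P' = Q + AᵀP(A−BK) = [11.3567 -15.9203; -15.9203 68.5656]
tr(P') = 79.9222

0.2815 -0.0668


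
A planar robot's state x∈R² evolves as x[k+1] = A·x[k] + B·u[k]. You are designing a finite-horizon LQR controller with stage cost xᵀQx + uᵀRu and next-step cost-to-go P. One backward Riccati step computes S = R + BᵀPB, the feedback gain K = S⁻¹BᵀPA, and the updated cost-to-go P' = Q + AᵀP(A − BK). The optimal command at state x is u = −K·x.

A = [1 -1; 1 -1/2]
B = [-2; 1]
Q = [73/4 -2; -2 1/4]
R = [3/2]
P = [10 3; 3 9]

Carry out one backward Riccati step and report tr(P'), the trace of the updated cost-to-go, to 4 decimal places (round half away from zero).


47.4188

BᵀP = [-17.0000 3.0000]
S = R + BᵀPB = [3/2] + [37.0000] = [38.5000]
BᵀPA = [-14.0000 15.5000]
K = S⁻¹·BᵀPA = [-0.3636 0.4026]
A−BK = [0.2727 -0.1948; 1.3636 -0.9026]
AᵀP(A−BK) = [19.9091 -13.3636; -13.3636 9.0097]
P' = Q + AᵀP(A−BK) = [38.1591 -15.3636; -15.3636 9.2597]
tr(P') = 47.4188


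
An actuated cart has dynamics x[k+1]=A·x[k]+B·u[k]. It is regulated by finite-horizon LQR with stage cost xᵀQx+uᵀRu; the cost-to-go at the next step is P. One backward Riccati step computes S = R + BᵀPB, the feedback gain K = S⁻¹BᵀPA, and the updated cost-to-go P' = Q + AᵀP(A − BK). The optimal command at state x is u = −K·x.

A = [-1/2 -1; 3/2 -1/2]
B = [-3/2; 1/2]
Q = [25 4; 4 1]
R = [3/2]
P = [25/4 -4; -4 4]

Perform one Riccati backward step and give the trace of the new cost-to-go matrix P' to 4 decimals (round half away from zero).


29.5360

BᵀP = [-11.3750 8.0000]
S = R + BᵀPB = [3/2] + [21.0625] = [22.5625]
BᵀPA = [17.6875 7.3750]
K = S⁻¹·BᵀPA = [0.7839 0.3269]
A−BK = [0.6759 -0.5097; 1.1080 -0.6634]
AᵀP(A−BK) = [2.6967 -0.6565; -0.6565 0.8393]
P' = Q + AᵀP(A−BK) = [27.6967 3.3435; 3.3435 1.8393]
tr(P') = 29.5360


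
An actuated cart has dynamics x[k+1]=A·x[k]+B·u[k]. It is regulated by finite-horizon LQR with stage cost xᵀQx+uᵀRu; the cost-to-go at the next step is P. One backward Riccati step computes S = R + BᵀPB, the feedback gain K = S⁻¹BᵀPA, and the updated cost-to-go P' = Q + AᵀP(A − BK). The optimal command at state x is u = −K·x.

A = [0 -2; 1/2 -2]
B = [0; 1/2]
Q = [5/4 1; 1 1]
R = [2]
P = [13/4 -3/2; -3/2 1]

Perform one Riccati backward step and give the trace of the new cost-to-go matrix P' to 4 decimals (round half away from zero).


BᵀP = [-0.7500 0.5000]
S = R + BᵀPB = [2] + [0.2500] = [2.2500]
BᵀPA = [0.2500 0.5000]
K = S⁻¹·BᵀPA = [0.1111 0.2222]
A−BK = [0.0000 -2.0000; 0.4444 -2.1111]
AᵀP(A−BK) = [0.2222 0.4444; 0.4444 4.8889]
P' = Q + AᵀP(A−BK) = [1.4722 1.4444; 1.4444 5.8889]
tr(P') = 7.3611

7.3611


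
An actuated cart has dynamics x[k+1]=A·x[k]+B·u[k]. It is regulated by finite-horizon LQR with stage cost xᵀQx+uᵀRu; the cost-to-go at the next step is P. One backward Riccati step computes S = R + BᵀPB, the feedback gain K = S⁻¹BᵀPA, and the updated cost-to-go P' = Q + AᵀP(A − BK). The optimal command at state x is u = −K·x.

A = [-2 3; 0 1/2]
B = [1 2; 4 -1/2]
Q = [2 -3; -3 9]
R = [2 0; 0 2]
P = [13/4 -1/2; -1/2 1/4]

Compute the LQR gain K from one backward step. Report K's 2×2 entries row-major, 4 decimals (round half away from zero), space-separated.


BᵀP = [1.2500 0.5000; 6.7500 -1.1250]
S = R + BᵀPB = [2 0; 0 2] + [3.2500 2.2500; 2.2500 14.0625] = [5.2500 2.2500; 2.2500 16.0625]
BᵀPA = [-2.5000 4.0000; -13.5000 19.6875]
K = S⁻¹·BᵀPA = [-0.1234 0.2517; -0.8232 1.1904]
A−BK = [-0.2302 0.3674; 0.0820 0.0883]
AᵀP(A−BK) = [1.5786 -2.3000; -2.3000 3.3692]
P' = Q + AᵀP(A−BK) = [3.5786 -5.3000; -5.3000 12.3692]
tr(P') = 15.9478

-0.1234 0.2517 -0.8232 1.1904


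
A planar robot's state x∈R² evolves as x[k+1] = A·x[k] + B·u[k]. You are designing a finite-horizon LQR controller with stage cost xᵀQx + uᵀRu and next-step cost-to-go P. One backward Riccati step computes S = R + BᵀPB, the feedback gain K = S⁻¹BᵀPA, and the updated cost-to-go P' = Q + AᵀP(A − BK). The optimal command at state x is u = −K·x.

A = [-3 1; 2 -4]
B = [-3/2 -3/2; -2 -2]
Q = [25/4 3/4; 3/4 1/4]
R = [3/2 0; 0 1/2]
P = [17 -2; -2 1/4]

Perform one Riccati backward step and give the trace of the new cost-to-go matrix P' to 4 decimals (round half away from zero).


10.7308

BᵀP = [-21.5000 2.5000; -21.5000 2.5000]
S = R + BᵀPB = [3/2 0; 0 1/2] + [27.2500 27.2500; 27.2500 27.2500] = [28.7500 27.2500; 27.2500 27.7500]
BᵀPA = [69.5000 -31.5000; 69.5000 -31.5000]
K = S⁻¹·BᵀPA = [0.6290 -0.2851; 1.8869 -0.8552]
A−BK = [0.7738 -0.7104; 7.0317 -6.2805]
AᵀP(A−BK) = [3.1493 -1.7511; -1.7511 1.0814]
P' = Q + AᵀP(A−BK) = [9.3993 -1.0011; -1.0011 1.3314]
tr(P') = 10.7308


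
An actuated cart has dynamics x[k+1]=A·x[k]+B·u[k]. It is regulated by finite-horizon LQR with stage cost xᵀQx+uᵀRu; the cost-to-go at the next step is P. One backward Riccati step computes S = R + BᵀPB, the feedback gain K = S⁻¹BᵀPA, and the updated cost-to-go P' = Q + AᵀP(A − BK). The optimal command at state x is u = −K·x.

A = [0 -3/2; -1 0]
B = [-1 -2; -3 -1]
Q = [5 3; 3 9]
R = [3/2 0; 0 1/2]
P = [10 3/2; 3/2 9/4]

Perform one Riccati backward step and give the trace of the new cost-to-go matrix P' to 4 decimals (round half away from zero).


14.7071

BᵀP = [-14.5000 -8.2500; -21.5000 -5.2500]
S = R + BᵀPB = [3/2 0; 0 1/2] + [39.2500 37.2500; 37.2500 48.2500] = [40.7500 37.2500; 37.2500 48.7500]
BᵀPA = [8.2500 21.7500; 5.2500 32.2500]
K = S⁻¹·BᵀPA = [0.3449 -0.2354; -0.1559 0.8414]
A−BK = [0.0332 -0.0526; -0.1210 0.1352]
AᵀP(A−BK) = [0.2226 -0.2254; -0.2254 0.4846]
P' = Q + AᵀP(A−BK) = [5.2226 2.7746; 2.7746 9.4846]
tr(P') = 14.7071


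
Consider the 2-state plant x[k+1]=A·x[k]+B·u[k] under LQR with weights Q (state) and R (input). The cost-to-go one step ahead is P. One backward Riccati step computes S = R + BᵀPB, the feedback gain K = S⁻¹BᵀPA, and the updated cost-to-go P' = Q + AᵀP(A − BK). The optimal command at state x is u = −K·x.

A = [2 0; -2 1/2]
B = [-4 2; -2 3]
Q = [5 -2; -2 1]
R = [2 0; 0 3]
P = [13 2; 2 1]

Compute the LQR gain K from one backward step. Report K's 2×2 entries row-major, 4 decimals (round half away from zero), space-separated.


-0.6712 0.0384 -0.5148 0.1018

BᵀP = [-56.0000 -10.0000; 32.0000 7.0000]
S = R + BᵀPB = [2 0; 0 3] + [244.0000 -142.0000; -142.0000 85.0000] = [246.0000 -142.0000; -142.0000 88.0000]
BᵀPA = [-92.0000 -5.0000; 50.0000 3.5000]
K = S⁻¹·BᵀPA = [-0.6712 0.0384; -0.5148 0.1018]
A−BK = [0.3450 -0.0499; -1.7978 0.2716]
AᵀP(A−BK) = [3.9946 -0.5539; -0.5539 0.0859]
P' = Q + AᵀP(A−BK) = [8.9946 -2.5539; -2.5539 1.0859]
tr(P') = 10.0805


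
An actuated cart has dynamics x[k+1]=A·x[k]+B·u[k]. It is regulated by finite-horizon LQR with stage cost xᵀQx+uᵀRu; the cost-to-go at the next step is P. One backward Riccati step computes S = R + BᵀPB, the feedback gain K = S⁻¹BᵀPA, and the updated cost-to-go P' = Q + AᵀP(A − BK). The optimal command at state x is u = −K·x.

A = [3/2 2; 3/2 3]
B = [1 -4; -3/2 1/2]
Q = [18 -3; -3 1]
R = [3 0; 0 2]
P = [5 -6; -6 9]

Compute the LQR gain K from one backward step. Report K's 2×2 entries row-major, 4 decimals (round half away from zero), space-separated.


-0.5130 -1.0307 -0.2354 -0.2612

BᵀP = [14.0000 -19.5000; -23.0000 28.5000]
S = R + BᵀPB = [3 0; 0 2] + [43.2500 -65.7500; -65.7500 106.2500] = [46.2500 -65.7500; -65.7500 108.2500]
BᵀPA = [-8.2500 -30.5000; 8.2500 39.5000]
K = S⁻¹·BᵀPA = [-0.5130 -1.0307; -0.2354 -0.2612]
A−BK = [1.0715 1.9861; 0.8482 1.5845]
AᵀP(A−BK) = [2.2097 4.1511; 4.1511 7.8786]
P' = Q + AᵀP(A−BK) = [20.2097 1.1511; 1.1511 8.8786]
tr(P') = 29.0882


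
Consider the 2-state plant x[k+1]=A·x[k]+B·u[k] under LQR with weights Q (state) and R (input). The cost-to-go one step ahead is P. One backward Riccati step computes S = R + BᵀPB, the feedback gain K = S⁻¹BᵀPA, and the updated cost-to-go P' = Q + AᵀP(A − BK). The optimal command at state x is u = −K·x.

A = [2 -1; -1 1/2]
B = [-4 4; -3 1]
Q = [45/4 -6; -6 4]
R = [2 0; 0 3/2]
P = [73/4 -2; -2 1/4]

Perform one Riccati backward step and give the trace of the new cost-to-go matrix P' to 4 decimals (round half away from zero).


BᵀP = [-67.0000 7.2500; 71.0000 -7.7500]
S = R + BᵀPB = [2 0; 0 3/2] + [246.2500 -260.7500; -260.7500 276.2500] = [248.2500 -260.7500; -260.7500 277.7500]
BᵀPA = [-141.2500 70.6250; 149.7500 -74.8750]
K = S⁻¹·BᵀPA = [-0.1924 0.0962; 0.3585 -0.1793]
A−BK = [-0.2037 0.1019; -1.9357 0.9679]
AᵀP(A−BK) = [0.3836 -0.1918; -0.1918 0.0959]
P' = Q + AᵀP(A−BK) = [11.6336 -6.1918; -6.1918 4.0959]
tr(P') = 15.7295

15.7295


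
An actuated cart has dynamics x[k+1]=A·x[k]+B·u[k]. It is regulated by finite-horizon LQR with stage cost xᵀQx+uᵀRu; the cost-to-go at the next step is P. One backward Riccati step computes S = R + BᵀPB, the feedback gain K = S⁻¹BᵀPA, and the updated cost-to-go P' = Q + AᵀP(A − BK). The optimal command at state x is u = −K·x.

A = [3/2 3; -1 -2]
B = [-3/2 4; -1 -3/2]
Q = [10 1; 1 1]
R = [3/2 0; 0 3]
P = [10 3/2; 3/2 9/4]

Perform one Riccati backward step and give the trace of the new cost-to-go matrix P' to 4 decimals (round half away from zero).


14.3107

BᵀP = [-16.5000 -4.5000; 37.7500 2.6250]
S = R + BᵀPB = [3/2 0; 0 3] + [29.2500 -59.2500; -59.2500 147.0625] = [30.7500 -59.2500; -59.2500 150.0625]
BᵀPA = [-20.2500 -40.5000; 54.0000 108.0000]
K = S⁻¹·BᵀPA = [0.1456 0.2912; 0.4173 0.8347]
A−BK = [0.0490 0.0981; -0.2284 -0.4567]
AᵀP(A−BK) = [0.6621 1.3243; 1.3243 2.6485]
P' = Q + AᵀP(A−BK) = [10.6621 2.3243; 2.3243 3.6485]
tr(P') = 14.3107


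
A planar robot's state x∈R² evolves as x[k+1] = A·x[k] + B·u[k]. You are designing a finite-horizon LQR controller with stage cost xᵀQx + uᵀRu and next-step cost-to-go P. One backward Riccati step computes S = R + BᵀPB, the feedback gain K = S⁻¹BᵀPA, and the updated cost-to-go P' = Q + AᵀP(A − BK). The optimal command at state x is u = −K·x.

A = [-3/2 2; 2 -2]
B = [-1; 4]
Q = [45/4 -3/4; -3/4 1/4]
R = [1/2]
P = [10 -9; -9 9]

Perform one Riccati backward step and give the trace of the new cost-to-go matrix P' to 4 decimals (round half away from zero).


BᵀP = [-46.0000 45.0000]
S = R + BᵀPB = [1/2] + [226.0000] = [226.5000]
BᵀPA = [159.0000 -182.0000]
K = S⁻¹·BᵀPA = [0.7020 -0.8035]
A−BK = [-0.7980 1.1965; -0.8079 1.2141]
AᵀP(A−BK) = [0.8841 -1.2384; -1.2384 1.7572]
P' = Q + AᵀP(A−BK) = [12.1341 -1.9884; -1.9884 2.0072]
tr(P') = 14.1413

14.1413


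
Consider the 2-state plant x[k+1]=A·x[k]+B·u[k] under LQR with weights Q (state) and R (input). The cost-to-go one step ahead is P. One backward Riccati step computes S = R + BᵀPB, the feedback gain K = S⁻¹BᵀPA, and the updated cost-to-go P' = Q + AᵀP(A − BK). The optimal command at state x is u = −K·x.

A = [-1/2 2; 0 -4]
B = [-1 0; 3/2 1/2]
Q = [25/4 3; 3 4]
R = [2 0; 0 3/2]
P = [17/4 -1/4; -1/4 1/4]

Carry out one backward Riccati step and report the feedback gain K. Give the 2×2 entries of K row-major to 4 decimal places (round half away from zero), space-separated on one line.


BᵀP = [-4.6250 0.6250; -0.1250 0.1250]
S = R + BᵀPB = [2 0; 0 3/2] + [5.5625 0.3125; 0.3125 0.0625] = [7.5625 0.3125; 0.3125 1.5625]
BᵀPA = [2.3125 -11.7500; 0.0625 -0.7500]
K = S⁻¹·BᵀPA = [0.3067 -1.5467; -0.0213 -0.1707]
A−BK = [-0.1933 0.4533; -0.4493 -1.5947]
AᵀP(A−BK) = [0.3547 -1.1627; -1.1627 6.6987]
P' = Q + AᵀP(A−BK) = [6.6047 1.8373; 1.8373 10.6987]
tr(P') = 17.3033

0.3067 -1.5467 -0.0213 -0.1707


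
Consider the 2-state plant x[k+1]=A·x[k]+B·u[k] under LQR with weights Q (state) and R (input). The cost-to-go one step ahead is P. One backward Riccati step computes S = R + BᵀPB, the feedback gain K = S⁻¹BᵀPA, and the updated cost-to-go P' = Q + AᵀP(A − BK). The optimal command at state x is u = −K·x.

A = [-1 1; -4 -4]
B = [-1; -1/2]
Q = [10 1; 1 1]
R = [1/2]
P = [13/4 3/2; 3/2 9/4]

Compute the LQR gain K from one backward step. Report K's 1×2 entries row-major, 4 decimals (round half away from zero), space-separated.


BᵀP = [-4.0000 -2.6250]
S = R + BᵀPB = [1/2] + [5.3125] = [5.8125]
BᵀPA = [14.5000 6.5000]
K = S⁻¹·BᵀPA = [2.4946 1.1183]
A−BK = [1.4946 2.1183; -2.7527 -3.4409]
AᵀP(A−BK) = [15.0780 16.5349; 16.5349 19.9812]
P' = Q + AᵀP(A−BK) = [25.0780 17.5349; 17.5349 20.9812]
tr(P') = 46.0591

2.4946 1.1183


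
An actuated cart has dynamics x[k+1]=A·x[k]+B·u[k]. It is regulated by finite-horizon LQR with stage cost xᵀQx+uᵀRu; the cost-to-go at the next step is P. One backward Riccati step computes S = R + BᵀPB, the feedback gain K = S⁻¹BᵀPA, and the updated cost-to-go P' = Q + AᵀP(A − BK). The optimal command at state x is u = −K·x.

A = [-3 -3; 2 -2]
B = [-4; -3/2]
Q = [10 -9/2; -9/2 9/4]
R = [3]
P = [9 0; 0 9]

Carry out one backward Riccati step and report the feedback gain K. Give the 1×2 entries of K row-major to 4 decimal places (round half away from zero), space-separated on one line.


0.4843 0.8072

BᵀP = [-36.0000 -13.5000]
S = R + BᵀPB = [3] + [164.2500] = [167.2500]
BᵀPA = [81.0000 135.0000]
K = S⁻¹·BᵀPA = [0.4843 0.8072]
A−BK = [-1.0628 0.2287; 2.7265 -0.7892]
AᵀP(A−BK) = [77.7713 -20.3812; -20.3812 8.0314]
P' = Q + AᵀP(A−BK) = [87.7713 -24.8812; -24.8812 10.2814]
tr(P') = 98.0527


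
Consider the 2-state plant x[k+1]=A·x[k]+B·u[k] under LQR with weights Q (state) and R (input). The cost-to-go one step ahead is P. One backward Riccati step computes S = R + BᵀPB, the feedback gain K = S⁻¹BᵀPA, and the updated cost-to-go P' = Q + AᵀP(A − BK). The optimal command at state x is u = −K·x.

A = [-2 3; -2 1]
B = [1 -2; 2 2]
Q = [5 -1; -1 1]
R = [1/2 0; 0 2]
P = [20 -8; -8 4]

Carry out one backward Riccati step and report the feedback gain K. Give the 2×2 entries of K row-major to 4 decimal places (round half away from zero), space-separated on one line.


BᵀP = [4.0000 0.0000; -56.0000 24.0000]
S = R + BᵀPB = [1/2 0; 0 2] + [4.0000 -8.0000; -8.0000 160.0000] = [4.5000 -8.0000; -8.0000 162.0000]
BᵀPA = [-8.0000 12.0000; 64.0000 -144.0000]
K = S⁻¹·BᵀPA = [-1.1789 1.1910; 0.3368 -0.8301]
A−BK = [-0.1474 0.1489; -0.3158 0.2782]
AᵀP(A−BK) = [1.0105 -1.3474; -1.3474 2.1774]
P' = Q + AᵀP(A−BK) = [6.0105 -2.3474; -2.3474 3.1774]
tr(P') = 9.1880

-1.1789 1.1910 0.3368 -0.8301


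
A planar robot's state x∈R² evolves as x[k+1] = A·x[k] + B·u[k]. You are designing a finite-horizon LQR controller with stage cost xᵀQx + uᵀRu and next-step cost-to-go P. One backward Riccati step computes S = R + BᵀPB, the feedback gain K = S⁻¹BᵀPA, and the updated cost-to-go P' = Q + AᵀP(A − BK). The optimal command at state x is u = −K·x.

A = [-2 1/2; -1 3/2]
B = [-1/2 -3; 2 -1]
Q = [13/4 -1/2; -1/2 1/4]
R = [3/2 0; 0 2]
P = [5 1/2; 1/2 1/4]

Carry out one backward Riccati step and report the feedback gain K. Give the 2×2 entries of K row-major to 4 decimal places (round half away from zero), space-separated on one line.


-0.0083 0.2102 0.6524 -0.2242

BᵀP = [-1.5000 0.2500; -15.5000 -1.7500]
S = R + BᵀPB = [3/2 0; 0 2] + [1.2500 4.2500; 4.2500 48.2500] = [2.7500 4.2500; 4.2500 50.2500]
BᵀPA = [2.7500 -0.3750; 32.7500 -10.3750]
K = S⁻¹·BᵀPA = [-0.0083 0.2102; 0.6524 -0.2242]
A−BK = [-0.0468 -0.0676; -0.3309 0.8554]
AᵀP(A−BK) = [0.9053 -0.3590; -0.3590 0.3148]
P' = Q + AᵀP(A−BK) = [4.1553 -0.8590; -0.8590 0.5648]
tr(P') = 4.7201


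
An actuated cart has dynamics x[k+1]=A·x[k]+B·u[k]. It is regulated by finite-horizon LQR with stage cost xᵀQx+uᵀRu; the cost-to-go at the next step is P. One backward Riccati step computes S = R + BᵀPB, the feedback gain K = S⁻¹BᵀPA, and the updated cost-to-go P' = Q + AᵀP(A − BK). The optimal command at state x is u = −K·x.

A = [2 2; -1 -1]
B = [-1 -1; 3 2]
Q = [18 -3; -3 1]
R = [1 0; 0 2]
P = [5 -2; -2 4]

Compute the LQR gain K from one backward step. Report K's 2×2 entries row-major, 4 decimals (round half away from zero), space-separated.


-0.1569 -0.1569 -0.7059 -0.7059

BᵀP = [-11.0000 14.0000; -9.0000 10.0000]
S = R + BᵀPB = [1 0; 0 2] + [53.0000 39.0000; 39.0000 29.0000] = [54.0000 39.0000; 39.0000 31.0000]
BᵀPA = [-36.0000 -36.0000; -28.0000 -28.0000]
K = S⁻¹·BᵀPA = [-0.1569 -0.1569; -0.7059 -0.7059]
A−BK = [1.1373 1.1373; 0.8824 0.8824]
AᵀP(A−BK) = [6.5882 6.5882; 6.5882 6.5882]
P' = Q + AᵀP(A−BK) = [24.5882 3.5882; 3.5882 7.5882]
tr(P') = 32.1765


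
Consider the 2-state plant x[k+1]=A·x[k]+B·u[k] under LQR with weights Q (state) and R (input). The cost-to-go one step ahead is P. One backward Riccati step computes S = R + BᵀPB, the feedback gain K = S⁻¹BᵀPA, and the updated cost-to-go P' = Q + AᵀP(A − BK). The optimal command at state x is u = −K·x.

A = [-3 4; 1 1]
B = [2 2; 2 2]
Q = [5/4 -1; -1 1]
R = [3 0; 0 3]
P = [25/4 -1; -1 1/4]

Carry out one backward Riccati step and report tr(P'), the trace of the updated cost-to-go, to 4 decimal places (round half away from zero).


BᵀP = [10.5000 -1.5000; 10.5000 -1.5000]
S = R + BᵀPB = [3 0; 0 3] + [18.0000 18.0000; 18.0000 18.0000] = [21.0000 18.0000; 18.0000 21.0000]
BᵀPA = [-33.0000 40.5000; -33.0000 40.5000]
K = S⁻¹·BᵀPA = [-0.8462 1.0385; -0.8462 1.0385]
A−BK = [0.3846 -0.1538; 4.3846 -3.1538]
AᵀP(A−BK) = [6.6538 -7.2115; -7.2115 8.1346]
P' = Q + AᵀP(A−BK) = [7.9038 -8.2115; -8.2115 9.1346]
tr(P') = 17.0385

17.0385


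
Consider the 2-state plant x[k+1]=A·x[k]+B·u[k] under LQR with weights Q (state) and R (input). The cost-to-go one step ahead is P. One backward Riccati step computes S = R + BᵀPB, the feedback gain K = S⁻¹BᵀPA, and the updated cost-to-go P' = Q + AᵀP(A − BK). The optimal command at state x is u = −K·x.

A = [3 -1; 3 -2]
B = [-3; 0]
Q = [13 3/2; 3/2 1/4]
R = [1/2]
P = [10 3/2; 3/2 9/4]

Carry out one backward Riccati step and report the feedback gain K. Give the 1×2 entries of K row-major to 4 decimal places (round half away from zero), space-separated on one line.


BᵀP = [-30.0000 -4.5000]
S = R + BᵀPB = [1/2] + [90.0000] = [90.5000]
BᵀPA = [-103.5000 39.0000]
K = S⁻¹·BᵀPA = [-1.1436 0.4309]
A−BK = [-0.4309 0.2928; 3.0000 -2.0000]
AᵀP(A−BK) = [18.8826 -12.3978; -12.3978 8.1934]
P' = Q + AᵀP(A−BK) = [31.8826 -10.8978; -10.8978 8.4434]
tr(P') = 40.3260

-1.1436 0.4309


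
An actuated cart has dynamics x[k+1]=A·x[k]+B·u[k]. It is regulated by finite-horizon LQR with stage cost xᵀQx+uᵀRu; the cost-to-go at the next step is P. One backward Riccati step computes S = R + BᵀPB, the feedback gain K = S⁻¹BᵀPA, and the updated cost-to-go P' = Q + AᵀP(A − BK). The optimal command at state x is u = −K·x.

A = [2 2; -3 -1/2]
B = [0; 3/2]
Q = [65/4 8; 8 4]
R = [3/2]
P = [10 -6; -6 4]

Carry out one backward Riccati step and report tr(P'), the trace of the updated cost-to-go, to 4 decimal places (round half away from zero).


BᵀP = [-9.0000 6.0000]
S = R + BᵀPB = [3/2] + [9.0000] = [10.5000]
BᵀPA = [-36.0000 -21.0000]
K = S⁻¹·BᵀPA = [-3.4286 -2.0000]
A−BK = [2.0000 2.0000; 2.1429 2.5000]
AᵀP(A−BK) = [24.5714 16.0000; 16.0000 11.0000]
P' = Q + AᵀP(A−BK) = [40.8214 24.0000; 24.0000 15.0000]
tr(P') = 55.8214

55.8214


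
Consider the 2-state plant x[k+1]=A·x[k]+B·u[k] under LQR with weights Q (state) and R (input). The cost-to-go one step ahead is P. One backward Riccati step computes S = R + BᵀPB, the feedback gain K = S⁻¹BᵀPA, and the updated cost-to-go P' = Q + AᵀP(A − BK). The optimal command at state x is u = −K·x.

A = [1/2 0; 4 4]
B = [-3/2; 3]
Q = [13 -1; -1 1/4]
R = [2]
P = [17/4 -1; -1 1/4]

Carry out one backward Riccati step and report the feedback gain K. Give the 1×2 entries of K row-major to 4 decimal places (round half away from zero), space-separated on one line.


0.1890 0.3945

BᵀP = [-9.3750 2.2500]
S = R + BᵀPB = [2] + [20.8125] = [22.8125]
BᵀPA = [4.3125 9.0000]
K = S⁻¹·BᵀPA = [0.1890 0.3945]
A−BK = [0.7836 0.5918; 3.4329 2.8164]
AᵀP(A−BK) = [0.2473 0.2986; 0.2986 0.4493]
P' = Q + AᵀP(A−BK) = [13.2473 -0.7014; -0.7014 0.6993]
tr(P') = 13.9466


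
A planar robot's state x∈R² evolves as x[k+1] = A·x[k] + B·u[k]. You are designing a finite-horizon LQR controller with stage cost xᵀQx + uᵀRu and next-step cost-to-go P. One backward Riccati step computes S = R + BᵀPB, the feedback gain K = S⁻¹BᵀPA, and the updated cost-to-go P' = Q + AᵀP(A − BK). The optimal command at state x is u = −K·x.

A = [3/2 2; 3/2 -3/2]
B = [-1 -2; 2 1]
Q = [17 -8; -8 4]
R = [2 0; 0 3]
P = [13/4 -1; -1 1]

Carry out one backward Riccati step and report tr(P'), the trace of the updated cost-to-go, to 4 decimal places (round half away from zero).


BᵀP = [-5.2500 3.0000; -7.5000 3.0000]
S = R + BᵀPB = [2 0; 0 3] + [11.2500 13.5000; 13.5000 18.0000] = [13.2500 13.5000; 13.5000 21.0000]
BᵀPA = [-3.3750 -15.0000; -6.7500 -19.5000]
K = S⁻¹·BᵀPA = [0.2109 -0.5391; -0.4570 -0.5820]
A−BK = [0.7969 0.2969; 1.5352 0.1602]
AᵀP(A−BK) = [2.6895 1.0020; 1.0020 1.8145]
P' = Q + AᵀP(A−BK) = [19.6895 -6.9980; -6.9980 5.8145]
tr(P') = 25.5039

25.5039


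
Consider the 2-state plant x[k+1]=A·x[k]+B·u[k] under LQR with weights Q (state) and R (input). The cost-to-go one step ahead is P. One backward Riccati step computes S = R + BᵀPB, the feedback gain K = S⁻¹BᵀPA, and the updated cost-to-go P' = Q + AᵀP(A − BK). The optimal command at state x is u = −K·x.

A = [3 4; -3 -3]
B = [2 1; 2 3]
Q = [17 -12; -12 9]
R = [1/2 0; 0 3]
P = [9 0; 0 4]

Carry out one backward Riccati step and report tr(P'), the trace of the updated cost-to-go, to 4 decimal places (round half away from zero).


BᵀP = [18.0000 8.0000; 9.0000 12.0000]
S = R + BᵀPB = [1/2 0; 0 3] + [52.0000 42.0000; 42.0000 45.0000] = [52.5000 42.0000; 42.0000 48.0000]
BᵀPA = [30.0000 48.0000; -9.0000 0.0000]
K = S⁻¹·BᵀPA = [2.4048 3.0476; -2.2917 -2.6667]
A−BK = [0.4821 0.5714; -0.9345 -1.0952]
AᵀP(A−BK) = [24.2321 28.5714; 28.5714 33.7143]
P' = Q + AᵀP(A−BK) = [41.2321 16.5714; 16.5714 42.7143]
tr(P') = 83.9464

83.9464


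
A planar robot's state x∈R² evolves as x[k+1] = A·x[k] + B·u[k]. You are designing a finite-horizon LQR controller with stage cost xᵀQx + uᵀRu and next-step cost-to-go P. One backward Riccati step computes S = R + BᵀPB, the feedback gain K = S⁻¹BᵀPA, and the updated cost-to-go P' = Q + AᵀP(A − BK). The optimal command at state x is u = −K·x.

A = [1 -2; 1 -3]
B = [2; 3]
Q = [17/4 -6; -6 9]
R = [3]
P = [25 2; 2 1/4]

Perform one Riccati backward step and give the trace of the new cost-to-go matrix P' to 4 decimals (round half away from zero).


BᵀP = [56.0000 4.7500]
S = R + BᵀPB = [3] + [126.2500] = [129.2500]
BᵀPA = [60.7500 -126.2500]
K = S⁻¹·BᵀPA = [0.4700 -0.9768]
A−BK = [0.0600 -0.0464; -0.4101 -0.0696]
AᵀP(A−BK) = [0.6963 -1.4101; -1.4101 2.9304]
P' = Q + AᵀP(A−BK) = [4.9463 -7.4101; -7.4101 11.9304]
tr(P') = 16.8767

16.8767


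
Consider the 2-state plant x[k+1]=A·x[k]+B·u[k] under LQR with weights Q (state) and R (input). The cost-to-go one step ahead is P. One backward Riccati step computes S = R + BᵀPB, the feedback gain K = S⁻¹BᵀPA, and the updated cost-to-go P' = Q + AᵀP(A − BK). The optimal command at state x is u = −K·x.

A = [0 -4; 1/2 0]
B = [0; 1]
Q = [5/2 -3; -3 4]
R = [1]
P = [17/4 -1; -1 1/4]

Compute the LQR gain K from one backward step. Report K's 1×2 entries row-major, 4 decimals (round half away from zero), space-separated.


BᵀP = [-1.0000 0.2500]
S = R + BᵀPB = [1] + [0.2500] = [1.2500]
BᵀPA = [0.1250 4.0000]
K = S⁻¹·BᵀPA = [0.1000 3.2000]
A−BK = [0.0000 -4.0000; 0.4000 -3.2000]
AᵀP(A−BK) = [0.0500 1.6000; 1.6000 55.2000]
P' = Q + AᵀP(A−BK) = [2.5500 -1.4000; -1.4000 59.2000]
tr(P') = 61.7500

0.1000 3.2000


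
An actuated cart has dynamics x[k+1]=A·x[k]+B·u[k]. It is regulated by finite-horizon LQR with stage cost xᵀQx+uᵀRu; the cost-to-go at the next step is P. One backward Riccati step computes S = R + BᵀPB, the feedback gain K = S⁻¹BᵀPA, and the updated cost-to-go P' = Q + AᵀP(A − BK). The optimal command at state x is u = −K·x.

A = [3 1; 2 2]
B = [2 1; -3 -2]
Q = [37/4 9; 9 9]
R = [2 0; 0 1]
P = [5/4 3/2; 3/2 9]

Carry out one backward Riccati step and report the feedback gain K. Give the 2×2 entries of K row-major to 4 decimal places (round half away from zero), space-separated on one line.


BᵀP = [-2.0000 -24.0000; -1.7500 -16.5000]
S = R + BᵀPB = [2 0; 0 1] + [68.0000 46.0000; 46.0000 31.2500] = [70.0000 46.0000; 46.0000 32.2500]
BᵀPA = [-54.0000 -50.0000; -38.2500 -34.7500]
K = S⁻¹·BᵀPA = [0.1272 -0.0989; -1.3675 -0.9364]
A−BK = [4.1131 2.1343; -0.3534 -0.1696]
AᵀP(A−BK) = [19.8127 10.5901; 10.5901 5.7633]
P' = Q + AᵀP(A−BK) = [29.0627 19.5901; 19.5901 14.7633]
tr(P') = 43.8260

0.1272 -0.0989 -1.3675 -0.9364


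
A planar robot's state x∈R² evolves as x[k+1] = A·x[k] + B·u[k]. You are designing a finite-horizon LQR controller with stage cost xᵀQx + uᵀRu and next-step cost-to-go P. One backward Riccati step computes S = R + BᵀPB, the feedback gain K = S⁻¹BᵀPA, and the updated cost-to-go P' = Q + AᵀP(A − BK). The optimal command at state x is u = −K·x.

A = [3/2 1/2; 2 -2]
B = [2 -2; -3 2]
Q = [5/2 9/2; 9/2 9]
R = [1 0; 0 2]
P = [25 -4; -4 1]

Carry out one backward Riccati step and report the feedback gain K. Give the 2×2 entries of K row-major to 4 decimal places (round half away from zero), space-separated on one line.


0.0328 0.3279 -0.4508 -0.0082

BᵀP = [62.0000 -11.0000; -58.0000 10.0000]
S = R + BᵀPB = [1 0; 0 2] + [157.0000 -146.0000; -146.0000 136.0000] = [158.0000 -146.0000; -146.0000 138.0000]
BᵀPA = [71.0000 53.0000; -67.0000 -49.0000]
K = S⁻¹·BᵀPA = [0.0328 0.3279; -0.4508 -0.0082]
A−BK = [0.5328 -0.1721; 3.0000 -1.0000]
AᵀP(A−BK) = [3.7172 -1.0779; -1.0779 0.4713]
P' = Q + AᵀP(A−BK) = [6.2172 3.4221; 3.4221 9.4713]
tr(P') = 15.6885


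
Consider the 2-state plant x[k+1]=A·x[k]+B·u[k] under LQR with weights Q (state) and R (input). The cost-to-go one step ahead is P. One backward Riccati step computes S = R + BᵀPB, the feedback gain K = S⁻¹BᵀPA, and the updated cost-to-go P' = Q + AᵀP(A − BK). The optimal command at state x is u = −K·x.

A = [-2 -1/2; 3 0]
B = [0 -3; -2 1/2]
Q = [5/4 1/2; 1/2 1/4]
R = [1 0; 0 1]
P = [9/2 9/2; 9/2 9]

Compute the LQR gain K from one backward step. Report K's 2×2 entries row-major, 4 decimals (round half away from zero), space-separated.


BᵀP = [-9.0000 -18.0000; -11.2500 -9.0000]
S = R + BᵀPB = [1 0; 0 1] + [36.0000 18.0000; 18.0000 29.2500] = [37.0000 18.0000; 18.0000 30.2500]
BᵀPA = [-36.0000 4.5000; -4.5000 5.6250]
K = S⁻¹·BᵀPA = [-1.2675 0.0439; 0.6055 0.1599]
A−BK = [-0.1836 -0.0204; 0.1622 0.0078]
AᵀP(A−BK) = [2.0937 0.0481; 0.0481 0.0285]
P' = Q + AᵀP(A−BK) = [3.3437 0.5481; 0.5481 0.2785]
tr(P') = 3.6222

-1.2675 0.0439 0.6055 0.1599


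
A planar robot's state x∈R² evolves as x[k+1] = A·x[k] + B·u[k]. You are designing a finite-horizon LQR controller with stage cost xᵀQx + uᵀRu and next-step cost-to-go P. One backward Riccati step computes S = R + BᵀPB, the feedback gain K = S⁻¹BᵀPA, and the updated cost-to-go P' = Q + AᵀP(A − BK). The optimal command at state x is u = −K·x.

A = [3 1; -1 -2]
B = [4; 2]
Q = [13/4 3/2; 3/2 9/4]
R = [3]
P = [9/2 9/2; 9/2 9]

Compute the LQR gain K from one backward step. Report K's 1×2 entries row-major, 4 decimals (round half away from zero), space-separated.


BᵀP = [27.0000 36.0000]
S = R + BᵀPB = [3] + [180.0000] = [183.0000]
BᵀPA = [45.0000 -45.0000]
K = S⁻¹·BᵀPA = [0.2459 -0.2459]
A−BK = [2.0164 1.9836; -1.4918 -1.5082]
AᵀP(A−BK) = [11.4344 11.0656; 11.0656 11.4344]
P' = Q + AᵀP(A−BK) = [14.6844 12.5656; 12.5656 13.6844]
tr(P') = 28.3689

0.2459 -0.2459


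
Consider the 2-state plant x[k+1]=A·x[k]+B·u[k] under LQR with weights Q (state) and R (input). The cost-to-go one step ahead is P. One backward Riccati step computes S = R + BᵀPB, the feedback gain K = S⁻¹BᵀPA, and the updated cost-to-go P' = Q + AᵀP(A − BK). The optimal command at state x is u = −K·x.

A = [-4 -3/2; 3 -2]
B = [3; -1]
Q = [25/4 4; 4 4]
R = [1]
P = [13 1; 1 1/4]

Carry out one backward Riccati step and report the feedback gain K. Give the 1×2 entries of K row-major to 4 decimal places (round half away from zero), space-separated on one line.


BᵀP = [38.0000 2.7500]
S = R + BᵀPB = [1] + [111.2500] = [112.2500]
BᵀPA = [-143.7500 -62.5000]
K = S⁻¹·BᵀPA = [-1.2806 -0.5568]
A−BK = [-0.1581 0.1704; 1.7194 -2.5568]
AᵀP(A−BK) = [2.1604 -0.0390; -0.0390 1.4504]
P' = Q + AᵀP(A−BK) = [8.4104 3.9610; 3.9610 5.4504]
tr(P') = 13.8608

-1.2806 -0.5568


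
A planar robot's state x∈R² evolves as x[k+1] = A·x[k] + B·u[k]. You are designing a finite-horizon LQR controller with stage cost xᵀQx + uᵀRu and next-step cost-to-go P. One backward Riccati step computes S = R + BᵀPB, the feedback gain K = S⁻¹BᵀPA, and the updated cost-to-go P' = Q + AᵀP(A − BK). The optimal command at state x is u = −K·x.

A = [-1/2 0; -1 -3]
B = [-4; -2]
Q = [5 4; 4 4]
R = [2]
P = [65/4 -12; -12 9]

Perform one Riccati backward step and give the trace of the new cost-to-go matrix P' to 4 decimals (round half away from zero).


BᵀP = [-41.0000 30.0000]
S = R + BᵀPB = [2] + [104.0000] = [106.0000]
BᵀPA = [-9.5000 -90.0000]
K = S⁻¹·BᵀPA = [-0.0896 -0.8491]
A−BK = [-0.8585 -3.3962; -1.1792 -4.6981]
AᵀP(A−BK) = [0.2111 0.9340; 0.9340 4.5849]
P' = Q + AᵀP(A−BK) = [5.2111 4.9340; 4.9340 8.5849]
tr(P') = 13.7960

13.7960


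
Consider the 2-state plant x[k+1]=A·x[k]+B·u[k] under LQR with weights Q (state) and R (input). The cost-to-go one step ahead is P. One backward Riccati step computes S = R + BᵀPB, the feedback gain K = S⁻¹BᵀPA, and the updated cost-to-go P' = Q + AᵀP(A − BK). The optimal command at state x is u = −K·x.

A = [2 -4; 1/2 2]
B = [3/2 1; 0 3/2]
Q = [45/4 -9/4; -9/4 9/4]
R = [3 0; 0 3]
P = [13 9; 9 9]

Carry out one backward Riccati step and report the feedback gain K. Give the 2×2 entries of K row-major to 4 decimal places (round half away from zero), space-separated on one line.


0.7390 -1.7423 0.5514 0.1305

BᵀP = [19.5000 13.5000; 26.5000 22.5000]
S = R + BᵀPB = [3 0; 0 3] + [29.2500 39.7500; 39.7500 60.2500] = [32.2500 39.7500; 39.7500 63.2500]
BᵀPA = [45.7500 -51.0000; 64.2500 -61.0000]
K = S⁻¹·BᵀPA = [0.7390 -1.7423; 0.5514 0.1305]
A−BK = [0.3401 -1.5171; -0.3271 1.8042]
AᵀP(A−BK) = [3.0147 -5.6770; -5.6770 19.1060]
P' = Q + AᵀP(A−BK) = [14.2647 -7.9270; -7.9270 21.3560]
tr(P') = 35.6207


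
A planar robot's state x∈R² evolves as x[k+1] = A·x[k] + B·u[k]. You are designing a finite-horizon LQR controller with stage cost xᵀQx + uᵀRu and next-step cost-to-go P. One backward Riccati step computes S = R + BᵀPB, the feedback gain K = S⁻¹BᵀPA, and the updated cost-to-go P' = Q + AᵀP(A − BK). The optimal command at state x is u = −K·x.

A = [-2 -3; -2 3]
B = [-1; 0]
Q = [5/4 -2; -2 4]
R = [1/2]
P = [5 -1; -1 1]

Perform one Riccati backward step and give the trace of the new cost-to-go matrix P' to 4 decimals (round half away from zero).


BᵀP = [-5.0000 1.0000]
S = R + BᵀPB = [1/2] + [5.0000] = [5.5000]
BᵀPA = [8.0000 18.0000]
K = S⁻¹·BᵀPA = [1.4545 3.2727]
A−BK = [-0.5455 0.2727; -2.0000 3.0000]
AᵀP(A−BK) = [4.3636 -2.1818; -2.1818 13.0909]
P' = Q + AᵀP(A−BK) = [5.6136 -4.1818; -4.1818 17.0909]
tr(P') = 22.7045

22.7045


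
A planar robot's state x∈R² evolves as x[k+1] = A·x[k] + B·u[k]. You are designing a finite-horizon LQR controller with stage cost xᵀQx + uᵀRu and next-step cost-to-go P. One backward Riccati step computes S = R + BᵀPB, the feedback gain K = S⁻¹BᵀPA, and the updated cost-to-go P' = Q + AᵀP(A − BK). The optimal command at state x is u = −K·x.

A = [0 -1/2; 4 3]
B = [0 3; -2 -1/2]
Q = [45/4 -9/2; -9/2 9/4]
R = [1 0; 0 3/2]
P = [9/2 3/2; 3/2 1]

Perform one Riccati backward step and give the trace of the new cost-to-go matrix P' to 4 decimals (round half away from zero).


17.7652

BᵀP = [-3.0000 -2.0000; 12.7500 4.0000]
S = R + BᵀPB = [1 0; 0 3/2] + [4.0000 -8.0000; -8.0000 36.2500] = [5.0000 -8.0000; -8.0000 37.7500]
BᵀPA = [-8.0000 -4.5000; 16.0000 5.6250]
K = S⁻¹·BᵀPA = [-1.3948 -1.0010; 0.1283 -0.0631]
A−BK = [-0.3848 -0.3106; 1.2745 0.9664]
AᵀP(A−BK) = [2.7896 2.0020; 2.0020 1.4756]
P' = Q + AᵀP(A−BK) = [14.0396 -2.4980; -2.4980 3.7256]
tr(P') = 17.7652


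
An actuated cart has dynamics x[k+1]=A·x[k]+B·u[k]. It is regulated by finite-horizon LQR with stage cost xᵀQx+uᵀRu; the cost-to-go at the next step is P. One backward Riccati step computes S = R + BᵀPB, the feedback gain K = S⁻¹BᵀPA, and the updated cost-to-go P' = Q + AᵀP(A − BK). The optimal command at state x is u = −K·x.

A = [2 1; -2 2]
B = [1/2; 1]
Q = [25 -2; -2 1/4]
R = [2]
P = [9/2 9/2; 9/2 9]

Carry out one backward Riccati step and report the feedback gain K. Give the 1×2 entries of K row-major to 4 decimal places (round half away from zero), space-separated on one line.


BᵀP = [6.7500 11.2500]
S = R + BᵀPB = [2] + [14.6250] = [16.6250]
BᵀPA = [-9.0000 29.2500]
K = S⁻¹·BᵀPA = [-0.5414 1.7594]
A−BK = [2.2707 0.1203; -1.4586 0.2406]
AᵀP(A−BK) = [13.1278 -2.1654; -2.1654 7.0376]
P' = Q + AᵀP(A−BK) = [38.1278 -4.1654; -4.1654 7.2876]
tr(P') = 45.4154

-0.5414 1.7594


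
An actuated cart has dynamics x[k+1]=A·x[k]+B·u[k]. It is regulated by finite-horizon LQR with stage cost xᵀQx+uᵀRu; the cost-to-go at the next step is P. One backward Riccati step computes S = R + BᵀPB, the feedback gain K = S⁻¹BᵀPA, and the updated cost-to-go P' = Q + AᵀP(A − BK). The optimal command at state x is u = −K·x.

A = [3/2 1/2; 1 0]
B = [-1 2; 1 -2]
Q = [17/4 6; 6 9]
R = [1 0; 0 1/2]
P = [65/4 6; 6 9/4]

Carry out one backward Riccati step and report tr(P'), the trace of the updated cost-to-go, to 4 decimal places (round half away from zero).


BᵀP = [-10.2500 -3.7500; 20.5000 7.5000]
S = R + BᵀPB = [1 0; 0 1/2] + [6.5000 -13.0000; -13.0000 26.0000] = [7.5000 -13.0000; -13.0000 26.5000]
BᵀPA = [-19.1250 -5.1250; 38.2500 10.2500]
K = S⁻¹·BᵀPA = [-0.3214 -0.0861; 1.2857 0.3445]
A−BK = [-1.3929 -0.2752; 3.8929 0.7752]
AᵀP(A−BK) = [1.4866 0.3616; 0.3616 0.0895]
P' = Q + AᵀP(A−BK) = [5.7366 6.3616; 6.3616 9.0895]
tr(P') = 14.8262

14.8262


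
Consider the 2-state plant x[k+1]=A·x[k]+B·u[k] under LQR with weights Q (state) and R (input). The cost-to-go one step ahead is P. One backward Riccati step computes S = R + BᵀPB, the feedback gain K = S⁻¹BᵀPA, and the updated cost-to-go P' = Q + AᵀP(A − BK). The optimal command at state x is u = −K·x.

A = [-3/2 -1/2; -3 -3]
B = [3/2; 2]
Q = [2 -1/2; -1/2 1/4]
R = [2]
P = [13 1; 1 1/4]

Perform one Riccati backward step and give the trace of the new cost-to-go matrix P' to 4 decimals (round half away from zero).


BᵀP = [21.5000 2.0000]
S = R + BᵀPB = [2] + [36.2500] = [38.2500]
BᵀPA = [-38.2500 -16.7500]
K = S⁻¹·BᵀPA = [-1.0000 -0.4379]
A−BK = [0.0000 0.1569; -1.0000 -2.1242]
AᵀP(A−BK) = [2.2500 1.2500; 1.2500 1.1650]
P' = Q + AᵀP(A−BK) = [4.2500 0.7500; 0.7500 1.4150]
tr(P') = 5.6650

5.6650


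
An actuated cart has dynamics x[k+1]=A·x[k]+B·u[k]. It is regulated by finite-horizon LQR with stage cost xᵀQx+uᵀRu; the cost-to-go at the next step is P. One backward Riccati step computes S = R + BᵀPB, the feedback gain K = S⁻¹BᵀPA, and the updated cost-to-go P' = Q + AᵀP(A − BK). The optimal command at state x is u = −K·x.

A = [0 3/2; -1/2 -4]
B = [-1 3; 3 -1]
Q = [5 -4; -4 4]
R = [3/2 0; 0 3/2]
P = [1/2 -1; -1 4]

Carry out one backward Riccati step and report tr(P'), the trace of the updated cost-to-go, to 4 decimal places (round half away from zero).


11.2753

BᵀP = [-3.5000 13.0000; 2.5000 -7.0000]
S = R + BᵀPB = [3/2 0; 0 3/2] + [42.5000 -23.5000; -23.5000 14.5000] = [44.0000 -23.5000; -23.5000 16.0000]
BᵀPA = [-6.5000 -57.2500; 3.5000 31.7500]
K = S⁻¹·BᵀPA = [-0.1433 -1.1194; 0.0082 0.3402]
A−BK = [-0.1680 -0.6400; -0.0618 -0.3015]
AᵀP(A−BK) = [0.0395 0.2829; 0.2829 2.2358]
P' = Q + AᵀP(A−BK) = [5.0395 -3.7171; -3.7171 6.2358]
tr(P') = 11.2753


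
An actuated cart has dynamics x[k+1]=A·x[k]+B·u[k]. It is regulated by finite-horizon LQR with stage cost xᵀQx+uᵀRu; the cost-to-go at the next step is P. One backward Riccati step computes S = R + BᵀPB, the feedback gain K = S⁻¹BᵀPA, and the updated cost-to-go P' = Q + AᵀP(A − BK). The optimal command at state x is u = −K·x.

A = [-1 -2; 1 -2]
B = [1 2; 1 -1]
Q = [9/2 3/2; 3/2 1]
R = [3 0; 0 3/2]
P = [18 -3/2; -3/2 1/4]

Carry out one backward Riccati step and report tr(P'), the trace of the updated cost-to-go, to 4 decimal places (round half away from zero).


7.7430

BᵀP = [16.5000 -1.2500; 37.5000 -3.2500]
S = R + BᵀPB = [3 0; 0 3/2] + [15.2500 34.2500; 34.2500 78.2500] = [18.2500 34.2500; 34.2500 79.7500]
BᵀPA = [-17.7500 -30.5000; -40.7500 -68.5000]
K = S⁻¹·BᵀPA = [-0.0704 -0.3054; -0.4807 -0.7278]
A−BK = [0.0319 -0.2390; 0.5896 -2.4223]
AᵀP(A−BK) = [0.4104 0.4223; 0.4223 1.8327]
P' = Q + AᵀP(A−BK) = [4.9104 1.9223; 1.9223 2.8327]
tr(P') = 7.7430
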